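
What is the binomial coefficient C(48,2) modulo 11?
6

Using Lucas' theorem:
Write n=48 and k=2 in base 11:
n in base 11: [4, 4]
k in base 11: [0, 2]
C(48,2) mod 11 = ∏ C(n_i, k_i) mod 11
Digit binomials (mod 11): C(4,0) = 1; C(4,2) = 6
Product: 1 × 6 = 6 ≡ 6 (mod 11)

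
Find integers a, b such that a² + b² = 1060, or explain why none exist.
6² + 32² (a=6, b=32)

Factorization: 1060 = 2^2 × 5 × 53
By Fermat: n is sum of two squares iff every prime p ≡ 3 (mod 4) appears to even power.
All primes ≡ 3 (mod 4) appear to even power.
Search a = 0, 1, 2, … for 1060 - a² a perfect square: first hit at a = 6: 1060 - 36 = 1024 = 32².
1060 = 6² + 32² = 36 + 1024 ✓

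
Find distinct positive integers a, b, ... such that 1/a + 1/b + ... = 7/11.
1/2 + 1/8 + 1/88

Greedy algorithm:
7/11: ceiling(11/7) = 2, use 1/2
3/22: ceiling(22/3) = 8, use 1/8
1/88: ceiling(88/1) = 88, use 1/88
Result: 7/11 = 1/2 + 1/8 + 1/88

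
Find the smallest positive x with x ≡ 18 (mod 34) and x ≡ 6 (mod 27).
222

Using Chinese Remainder Theorem:
M = 34 × 27 = 918
M1 = 27, M2 = 34
y1 = 27^(-1) mod 34 = 29
y2 = 34^(-1) mod 27 = 4
x = (18×27×29 + 6×34×4) mod 918 = 222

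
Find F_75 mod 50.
0

Matrix identity: Q^n = [[F_(n+1), F_n], [F_n, F_(n-1)]] with Q = [[1,1],[1,0]].
n = 75 = 1001011₂. Square-and-multiply, entries mod 50:
Q^1 = [[1,1],[1,0]]
Q^2 = (Q^1)² = [[2,1],[1,1]]
Q^4 = (Q^2)² = [[5,3],[3,2]]
Q^9 = (Q^4)²·Q = [[5,34],[34,21]]
Q^18 = (Q^9)² = [[31,34],[34,47]]
Q^37 = (Q^18)²·Q = [[19,17],[17,2]]
Q^75 = (Q^37)²·Q = [[7,0],[0,7]]
F_75 mod 50 = Q^75[0][1] = 0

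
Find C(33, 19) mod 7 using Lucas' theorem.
6

Using Lucas' theorem:
Write n=33 and k=19 in base 7:
n in base 7: [4, 5]
k in base 7: [2, 5]
C(33,19) mod 7 = ∏ C(n_i, k_i) mod 7
Digit binomials (mod 7): C(4,2) = 6; C(5,5) = 1
Product: 6 × 1 = 6 ≡ 6 (mod 7)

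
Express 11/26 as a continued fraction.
[0; 2, 2, 1, 3]

Euclidean algorithm steps:
11 = 0 × 26 + 11
26 = 2 × 11 + 4
11 = 2 × 4 + 3
4 = 1 × 3 + 1
3 = 3 × 1 + 0
Continued fraction: [0; 2, 2, 1, 3]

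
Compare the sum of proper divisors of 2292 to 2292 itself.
abundant

Proper divisors of 2292: sum = 1 + 2 + 3 + 4 + 6 + 12 + 191 + 382 + 573 + 764 + 1146 = 3084
Since 3084 > 2292, 2292 is abundant.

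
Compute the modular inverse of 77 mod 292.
201

gcd(77, 292) = 1, so the inverse exists.
Extended Euclidean algorithm on (292, 77):
292 = 3 × 77 + 61  ⟹  61 = (1)·292 + (-3)·77
77 = 1 × 61 + 16  ⟹  16 = (-1)·292 + (4)·77
61 = 3 × 16 + 13  ⟹  13 = (4)·292 + (-15)·77
16 = 1 × 13 + 3  ⟹  3 = (-5)·292 + (19)·77
13 = 4 × 3 + 1  ⟹  1 = (24)·292 + (-91)·77
So (-91)·77 ≡ 1 (mod 292), i.e. 77^(-1) ≡ -91 ≡ 201 (mod 292).
Check: 77 × 201 = 15477 ≡ 1 (mod 292)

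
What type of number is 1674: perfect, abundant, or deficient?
abundant

Proper divisors of 1674: sum = 1 + 2 + 3 + 6 + 9 + 18 + 27 + 31 + 54 + 62 + 93 + 186 + 279 + 558 + 837 = 2166
Since 2166 > 1674, 1674 is abundant.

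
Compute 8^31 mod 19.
8

Repeated squaring. Binary of 31 = 11111.
8^1 ≡ 8 (mod 19); 8^2 ≡ 7 (mod 19); 8^4 ≡ 11 (mod 19); 8^8 ≡ 7 (mod 19); 8^16 ≡ 11 (mod 19)
8^31 = 8^1 × 8^2 × 8^4 × 8^8 × 8^16 ≡ 8 (mod 19)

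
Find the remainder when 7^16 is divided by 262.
225

Repeated squaring. Binary of 16 = 10000.
7^1 ≡ 7 (mod 262); 7^2 ≡ 49 (mod 262); 7^4 ≡ 43 (mod 262); 7^8 ≡ 15 (mod 262); 7^16 ≡ 225 (mod 262)
7^16 = 7^16 ≡ 225 (mod 262)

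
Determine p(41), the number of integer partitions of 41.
44583

p(n) counts ways to write n as a sum of positive integers (order ignored).
Euler's pentagonal recurrence: p(k) = p(k-1) + p(k-2) - p(k-5) - p(k-7) + p(k-12) + p(k-15) - ... (offsets j(3j∓1)/2, signs ++--, p(0)=1, p(<0)=0).
DP table for k = 0..40: p(0)=1, p(1)=1, p(2)=2, p(3)=3, p(4)=5, p(5)=7, p(6)=11, p(7)=15, p(8)=22, p(9)=30, p(10)=42, p(11)=56, p(12)=77, p(13)=101, p(14)=135, p(15)=176, p(16)=231, p(17)=297, p(18)=385, p(19)=490, p(20)=627, p(21)=792, p(22)=1002, p(23)=1255, p(24)=1575, p(25)=1958, p(26)=2436, p(27)=3010, p(28)=3718, p(29)=4565, p(30)=5604, p(31)=6842, p(32)=8349, p(33)=10143, p(34)=12310, p(35)=14883, p(36)=17977, p(37)=21637, p(38)=26015, p(39)=31185, p(40)=37338.
Final step: p(41) = p(40) + p(39) - p(36) - p(34) + p(29) + p(26) - p(19) - p(15) + p(6) + p(1)
= 37338 + 31185 - 17977 - 12310 + 4565 + 2436 - 490 - 176 + 11 + 1
= 44583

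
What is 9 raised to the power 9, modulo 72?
9

Repeated squaring. Binary of 9 = 1001.
9^1 ≡ 9 (mod 72); 9^2 ≡ 9 (mod 72); 9^4 ≡ 9 (mod 72); 9^8 ≡ 9 (mod 72)
9^9 = 9^1 × 9^8 ≡ 9 (mod 72)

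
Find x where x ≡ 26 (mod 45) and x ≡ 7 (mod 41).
1196

Using Chinese Remainder Theorem:
M = 45 × 41 = 1845
M1 = 41, M2 = 45
y1 = 41^(-1) mod 45 = 11
y2 = 45^(-1) mod 41 = 31
x = (26×41×11 + 7×45×31) mod 1845 = 1196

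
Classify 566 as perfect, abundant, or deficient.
deficient

Proper divisors of 566: sum = 1 + 2 + 283 = 286
Since 286 < 566, 566 is deficient.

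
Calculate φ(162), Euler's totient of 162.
54

162 = 2 × 3^4
φ(n) = n × ∏(1 - 1/p) for each prime p dividing n
φ(162) = 162 × (1 - 1/2) × (1 - 1/3) = 54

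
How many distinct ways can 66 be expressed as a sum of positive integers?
2323520

p(n) counts ways to write n as a sum of positive integers (order ignored).
Euler's pentagonal recurrence: p(k) = p(k-1) + p(k-2) - p(k-5) - p(k-7) + p(k-12) + p(k-15) - ... (offsets j(3j∓1)/2, signs ++--, p(0)=1, p(<0)=0).
DP table for k = 0..65: p(0)=1, p(1)=1, p(2)=2, p(3)=3, p(4)=5, p(5)=7, p(6)=11, p(7)=15, p(8)=22, p(9)=30, p(10)=42, p(11)=56, p(12)=77, p(13)=101, p(14)=135, p(15)=176, p(16)=231, p(17)=297, p(18)=385, p(19)=490, p(20)=627, p(21)=792, p(22)=1002, p(23)=1255, p(24)=1575, p(25)=1958, p(26)=2436, p(27)=3010, p(28)=3718, p(29)=4565, p(30)=5604, p(31)=6842, p(32)=8349, p(33)=10143, p(34)=12310, p(35)=14883, p(36)=17977, p(37)=21637, p(38)=26015, p(39)=31185, p(40)=37338, p(41)=44583, p(42)=53174, p(43)=63261, p(44)=75175, p(45)=89134, p(46)=105558, p(47)=124754, p(48)=147273, p(49)=173525, p(50)=204226, p(51)=239943, p(52)=281589, p(53)=329931, p(54)=386155, p(55)=451276, p(56)=526823, p(57)=614154, p(58)=715220, p(59)=831820, p(60)=966467, p(61)=1121505, p(62)=1300156, p(63)=1505499, p(64)=1741630, p(65)=2012558.
Final step: p(66) = p(65) + p(64) - p(61) - p(59) + p(54) + p(51) - p(44) - p(40) + p(31) + p(26) - p(15) - p(9)
= 2012558 + 1741630 - 1121505 - 831820 + 386155 + 239943 - 75175 - 37338 + 6842 + 2436 - 176 - 30
= 2323520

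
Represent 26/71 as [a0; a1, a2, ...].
[0; 2, 1, 2, 1, 2, 2]

Euclidean algorithm steps:
26 = 0 × 71 + 26
71 = 2 × 26 + 19
26 = 1 × 19 + 7
19 = 2 × 7 + 5
7 = 1 × 5 + 2
5 = 2 × 2 + 1
2 = 2 × 1 + 0
Continued fraction: [0; 2, 1, 2, 1, 2, 2]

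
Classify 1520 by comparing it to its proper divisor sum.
abundant

Proper divisors of 1520: sum = 1 + 2 + 4 + 5 + 8 + 10 + 16 + 19 + ... + 190 + 304 + 380 + 760 (19 divisors) = 2200
Since 2200 > 1520, 1520 is abundant.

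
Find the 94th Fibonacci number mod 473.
223

Matrix identity: Q^n = [[F_(n+1), F_n], [F_n, F_(n-1)]] with Q = [[1,1],[1,0]].
n = 94 = 1011110₂. Square-and-multiply, entries mod 473:
Q^1 = [[1,1],[1,0]]
Q^2 = (Q^1)² = [[2,1],[1,1]]
Q^5 = (Q^2)²·Q = [[8,5],[5,3]]
Q^11 = (Q^5)²·Q = [[144,89],[89,55]]
Q^23 = (Q^11)²·Q = [[14,277],[277,210]]
Q^47 = (Q^23)²·Q = [[384,299],[299,85]]
Q^94 = (Q^47)² = [[357,223],[223,134]]
F_94 mod 473 = Q^94[0][1] = 223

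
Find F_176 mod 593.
510

Matrix identity: Q^n = [[F_(n+1), F_n], [F_n, F_(n-1)]] with Q = [[1,1],[1,0]].
n = 176 = 10110000₂. Square-and-multiply, entries mod 593:
Q^1 = [[1,1],[1,0]]
Q^2 = (Q^1)² = [[2,1],[1,1]]
Q^5 = (Q^2)²·Q = [[8,5],[5,3]]
Q^11 = (Q^5)²·Q = [[144,89],[89,55]]
Q^22 = (Q^11)² = [[193,514],[514,272]]
Q^44 = (Q^22)² = [[201,31],[31,170]]
Q^88 = (Q^44)² = [[445,234],[234,211]]
Q^176 = (Q^88)² = [[163,510],[510,246]]
F_176 mod 593 = Q^176[0][1] = 510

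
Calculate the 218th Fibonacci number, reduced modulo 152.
1

Matrix identity: Q^n = [[F_(n+1), F_n], [F_n, F_(n-1)]] with Q = [[1,1],[1,0]].
n = 218 = 11011010₂. Square-and-multiply, entries mod 152:
Q^1 = [[1,1],[1,0]]
Q^3 = (Q^1)²·Q = [[3,2],[2,1]]
Q^6 = (Q^3)² = [[13,8],[8,5]]
Q^13 = (Q^6)²·Q = [[73,81],[81,144]]
Q^27 = (Q^13)²·Q = [[131,34],[34,97]]
Q^54 = (Q^27)² = [[77,0],[0,77]]
Q^109 = (Q^54)²·Q = [[1,1],[1,0]]
Q^218 = (Q^109)² = [[2,1],[1,1]]
F_218 mod 152 = Q^218[0][1] = 1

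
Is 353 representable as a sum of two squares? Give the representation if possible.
8² + 17² (a=8, b=17)

Factorization: 353 = 353
By Fermat: n is sum of two squares iff every prime p ≡ 3 (mod 4) appears to even power.
All primes ≡ 3 (mod 4) appear to even power.
Search a = 0, 1, 2, … for 353 - a² a perfect square: first hit at a = 8: 353 - 64 = 289 = 17².
353 = 8² + 17² = 64 + 289 ✓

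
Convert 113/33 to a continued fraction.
[3; 2, 2, 1, 4]

Euclidean algorithm steps:
113 = 3 × 33 + 14
33 = 2 × 14 + 5
14 = 2 × 5 + 4
5 = 1 × 4 + 1
4 = 4 × 1 + 0
Continued fraction: [3; 2, 2, 1, 4]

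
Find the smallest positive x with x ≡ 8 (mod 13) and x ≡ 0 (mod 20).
60

Using Chinese Remainder Theorem:
M = 13 × 20 = 260
M1 = 20, M2 = 13
y1 = 20^(-1) mod 13 = 2
y2 = 13^(-1) mod 20 = 17
x = (8×20×2 + 0×13×17) mod 260 = 60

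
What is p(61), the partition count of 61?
1121505

p(n) counts ways to write n as a sum of positive integers (order ignored).
Euler's pentagonal recurrence: p(k) = p(k-1) + p(k-2) - p(k-5) - p(k-7) + p(k-12) + p(k-15) - ... (offsets j(3j∓1)/2, signs ++--, p(0)=1, p(<0)=0).
DP table for k = 0..60: p(0)=1, p(1)=1, p(2)=2, p(3)=3, p(4)=5, p(5)=7, p(6)=11, p(7)=15, p(8)=22, p(9)=30, p(10)=42, p(11)=56, p(12)=77, p(13)=101, p(14)=135, p(15)=176, p(16)=231, p(17)=297, p(18)=385, p(19)=490, p(20)=627, p(21)=792, p(22)=1002, p(23)=1255, p(24)=1575, p(25)=1958, p(26)=2436, p(27)=3010, p(28)=3718, p(29)=4565, p(30)=5604, p(31)=6842, p(32)=8349, p(33)=10143, p(34)=12310, p(35)=14883, p(36)=17977, p(37)=21637, p(38)=26015, p(39)=31185, p(40)=37338, p(41)=44583, p(42)=53174, p(43)=63261, p(44)=75175, p(45)=89134, p(46)=105558, p(47)=124754, p(48)=147273, p(49)=173525, p(50)=204226, p(51)=239943, p(52)=281589, p(53)=329931, p(54)=386155, p(55)=451276, p(56)=526823, p(57)=614154, p(58)=715220, p(59)=831820, p(60)=966467.
Final step: p(61) = p(60) + p(59) - p(56) - p(54) + p(49) + p(46) - p(39) - p(35) + p(26) + p(21) - p(10) - p(4)
= 966467 + 831820 - 526823 - 386155 + 173525 + 105558 - 31185 - 14883 + 2436 + 792 - 42 - 5
= 1121505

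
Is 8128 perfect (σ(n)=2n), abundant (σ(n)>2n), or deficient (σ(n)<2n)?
perfect

Proper divisors of 8128: sum = 1 + 2 + 4 + 8 + 16 + 32 + 64 + 127 + 254 + 508 + 1016 + 2032 + 4064 = 8128
Since 8128 = 8128, 8128 is perfect.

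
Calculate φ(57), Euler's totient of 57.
36

57 = 3 × 19
φ(n) = n × ∏(1 - 1/p) for each prime p dividing n
φ(57) = 57 × (1 - 1/3) × (1 - 1/19) = 36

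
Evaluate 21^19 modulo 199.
21

Repeated squaring. Binary of 19 = 10011.
21^1 ≡ 21 (mod 199); 21^2 ≡ 43 (mod 199); 21^4 ≡ 58 (mod 199); 21^8 ≡ 180 (mod 199); 21^16 ≡ 162 (mod 199)
21^19 = 21^1 × 21^2 × 21^16 ≡ 21 (mod 199)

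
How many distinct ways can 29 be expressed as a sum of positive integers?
4565

p(n) counts ways to write n as a sum of positive integers (order ignored).
Euler's pentagonal recurrence: p(k) = p(k-1) + p(k-2) - p(k-5) - p(k-7) + p(k-12) + p(k-15) - ... (offsets j(3j∓1)/2, signs ++--, p(0)=1, p(<0)=0).
DP table for k = 0..28: p(0)=1, p(1)=1, p(2)=2, p(3)=3, p(4)=5, p(5)=7, p(6)=11, p(7)=15, p(8)=22, p(9)=30, p(10)=42, p(11)=56, p(12)=77, p(13)=101, p(14)=135, p(15)=176, p(16)=231, p(17)=297, p(18)=385, p(19)=490, p(20)=627, p(21)=792, p(22)=1002, p(23)=1255, p(24)=1575, p(25)=1958, p(26)=2436, p(27)=3010, p(28)=3718.
Final step: p(29) = p(28) + p(27) - p(24) - p(22) + p(17) + p(14) - p(7) - p(3)
= 3718 + 3010 - 1575 - 1002 + 297 + 135 - 15 - 3
= 4565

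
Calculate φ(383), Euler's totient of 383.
382

383 = 383
φ(n) = n × ∏(1 - 1/p) for each prime p dividing n
φ(383) = 383 × (1 - 1/383) = 382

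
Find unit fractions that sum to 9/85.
1/10 + 1/170

Greedy algorithm:
9/85: ceiling(85/9) = 10, use 1/10
1/170: ceiling(170/1) = 170, use 1/170
Result: 9/85 = 1/10 + 1/170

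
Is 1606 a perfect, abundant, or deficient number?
deficient

Proper divisors of 1606: sum = 1 + 2 + 11 + 22 + 73 + 146 + 803 = 1058
Since 1058 < 1606, 1606 is deficient.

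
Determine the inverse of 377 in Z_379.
189

gcd(377, 379) = 1, so the inverse exists.
Extended Euclidean algorithm on (379, 377):
379 = 1 × 377 + 2  ⟹  2 = (1)·379 + (-1)·377
377 = 188 × 2 + 1  ⟹  1 = (-188)·379 + (189)·377
So (189)·377 ≡ 1 (mod 379), i.e. 377^(-1) ≡ 189 (mod 379).
Check: 377 × 189 = 71253 ≡ 1 (mod 379)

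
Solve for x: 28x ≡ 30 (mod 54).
x ≡ 3 (mod 27)

gcd(28, 54) = 2, which divides 30, so solutions exist.
Divide through by 2: 14x ≡ 15 (mod 27).
Find 14^(-1) mod 27 by the extended Euclidean algorithm:
27 = 1 × 14 + 13  ⟹  13 = (1)·27 + (-1)·14
14 = 1 × 13 + 1  ⟹  1 = (-1)·27 + (2)·14
So (2)·14 ≡ 1 (mod 27), i.e. 14^(-1) ≡ 2 (mod 27).
x ≡ 2 × 15 = 30 ≡ 3 (mod 27).
Check: 28 × 3 = 84 ≡ 30 (mod 54).
x ≡ 3 (mod 27), giving 2 solutions mod 54.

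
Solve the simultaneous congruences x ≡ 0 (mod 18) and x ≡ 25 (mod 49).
270

Using Chinese Remainder Theorem:
M = 18 × 49 = 882
M1 = 49, M2 = 18
y1 = 49^(-1) mod 18 = 7
y2 = 18^(-1) mod 49 = 30
x = (0×49×7 + 25×18×30) mod 882 = 270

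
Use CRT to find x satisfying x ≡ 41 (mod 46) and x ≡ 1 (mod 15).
271

Using Chinese Remainder Theorem:
M = 46 × 15 = 690
M1 = 15, M2 = 46
y1 = 15^(-1) mod 46 = 43
y2 = 46^(-1) mod 15 = 1
x = (41×15×43 + 1×46×1) mod 690 = 271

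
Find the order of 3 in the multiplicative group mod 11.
5

11 is prime, so ord(3) divides φ(11) = 10.
Divisors of 10: 1, 2, 5, 10.
Repeated squaring: 3^1 ≡ 3, 3^2 ≡ 9, 3^4 ≡ 4, 3^8 ≡ 5 (mod 11).
Test 3^d mod 11 for each divisor d in increasing order:
3^1 ≡ 3
3^2 ≡ 9
3^5 = 3^4·3^1 ≡ 1  ← first divisor giving 1
The order is 5.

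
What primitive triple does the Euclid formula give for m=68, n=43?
(2775, 5848, 6473)

Euclid's formula: a = m² - n², b = 2mn, c = m² + n²
m = 68, n = 43
a = 68² - 43² = 4624 - 1849 = 2775
b = 2 × 68 × 43 = 5848
c = 68² + 43² = 4624 + 1849 = 6473
Verification: 2775² + 5848² = 7700625 + 34199104 = 41899729 = 6473² ✓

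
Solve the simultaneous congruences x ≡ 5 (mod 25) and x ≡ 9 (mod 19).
180

Using Chinese Remainder Theorem:
M = 25 × 19 = 475
M1 = 19, M2 = 25
y1 = 19^(-1) mod 25 = 4
y2 = 25^(-1) mod 19 = 16
x = (5×19×4 + 9×25×16) mod 475 = 180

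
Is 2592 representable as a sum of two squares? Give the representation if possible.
36² + 36² (a=36, b=36)

Factorization: 2592 = 2^5 × 3^4
By Fermat: n is sum of two squares iff every prime p ≡ 3 (mod 4) appears to even power.
All primes ≡ 3 (mod 4) appear to even power.
Search a = 0, 1, 2, … for 2592 - a² a perfect square: first hit at a = 36: 2592 - 1296 = 1296 = 36².
2592 = 36² + 36² = 1296 + 1296 ✓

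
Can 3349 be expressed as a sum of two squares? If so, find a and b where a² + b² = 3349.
10² + 57² (a=10, b=57)

Factorization: 3349 = 17 × 197
By Fermat: n is sum of two squares iff every prime p ≡ 3 (mod 4) appears to even power.
All primes ≡ 3 (mod 4) appear to even power.
Search a = 0, 1, 2, … for 3349 - a² a perfect square: first hit at a = 10: 3349 - 100 = 3249 = 57².
3349 = 10² + 57² = 100 + 3249 ✓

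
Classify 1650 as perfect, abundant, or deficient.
abundant

Proper divisors of 1650: sum = 1 + 2 + 3 + 5 + 6 + 10 + 11 + 15 + ... + 275 + 330 + 550 + 825 (23 divisors) = 2814
Since 2814 > 1650, 1650 is abundant.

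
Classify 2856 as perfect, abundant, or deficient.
abundant

Proper divisors of 2856: sum = 1 + 2 + 3 + 4 + 6 + 7 + 8 + 12 + ... + 476 + 714 + 952 + 1428 (31 divisors) = 5784
Since 5784 > 2856, 2856 is abundant.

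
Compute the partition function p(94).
92669720

p(n) counts ways to write n as a sum of positive integers (order ignored).
Euler's pentagonal recurrence: p(k) = p(k-1) + p(k-2) - p(k-5) - p(k-7) + p(k-12) + p(k-15) - ... (offsets j(3j∓1)/2, signs ++--, p(0)=1, p(<0)=0).
DP table for k = 0..93: p(0)=1, p(1)=1, p(2)=2, p(3)=3, p(4)=5, p(5)=7, p(6)=11, p(7)=15, p(8)=22, p(9)=30, p(10)=42, p(11)=56, p(12)=77, p(13)=101, p(14)=135, p(15)=176, p(16)=231, p(17)=297, p(18)=385, p(19)=490, p(20)=627, p(21)=792, p(22)=1002, p(23)=1255, p(24)=1575, p(25)=1958, p(26)=2436, p(27)=3010, p(28)=3718, p(29)=4565, p(30)=5604, p(31)=6842, p(32)=8349, p(33)=10143, p(34)=12310, p(35)=14883, p(36)=17977, p(37)=21637, p(38)=26015, p(39)=31185, p(40)=37338, p(41)=44583, p(42)=53174, p(43)=63261, p(44)=75175, p(45)=89134, p(46)=105558, p(47)=124754, p(48)=147273, p(49)=173525, p(50)=204226, p(51)=239943, p(52)=281589, p(53)=329931, p(54)=386155, p(55)=451276, p(56)=526823, p(57)=614154, p(58)=715220, p(59)=831820, p(60)=966467, p(61)=1121505, p(62)=1300156, p(63)=1505499, p(64)=1741630, p(65)=2012558, p(66)=2323520, p(67)=2679689, p(68)=3087735, p(69)=3554345, p(70)=4087968, p(71)=4697205, p(72)=5392783, p(73)=6185689, p(74)=7089500, p(75)=8118264, p(76)=9289091, p(77)=10619863, p(78)=12132164, p(79)=13848650, p(80)=15796476, p(81)=18004327, p(82)=20506255, p(83)=23338469, p(84)=26543660, p(85)=30167357, p(86)=34262962, p(87)=38887673, p(88)=44108109, p(89)=49995925, p(90)=56634173, p(91)=64112359, p(92)=72533807, p(93)=82010177.
Final step: p(94) = p(93) + p(92) - p(89) - p(87) + p(82) + p(79) - p(72) - p(68) + p(59) + p(54) - p(43) - p(37) + p(24) + p(17) - p(2)
= 82010177 + 72533807 - 49995925 - 38887673 + 20506255 + 13848650 - 5392783 - 3087735 + 831820 + 386155 - 63261 - 21637 + 1575 + 297 - 2
= 92669720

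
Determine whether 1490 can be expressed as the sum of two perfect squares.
11² + 37² (a=11, b=37)

Factorization: 1490 = 2 × 5 × 149
By Fermat: n is sum of two squares iff every prime p ≡ 3 (mod 4) appears to even power.
All primes ≡ 3 (mod 4) appear to even power.
Search a = 0, 1, 2, … for 1490 - a² a perfect square: first hit at a = 11: 1490 - 121 = 1369 = 37².
1490 = 11² + 37² = 121 + 1369 ✓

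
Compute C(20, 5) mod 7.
6

Using Lucas' theorem:
Write n=20 and k=5 in base 7:
n in base 7: [2, 6]
k in base 7: [0, 5]
C(20,5) mod 7 = ∏ C(n_i, k_i) mod 7
Digit binomials (mod 7): C(2,0) = 1; C(6,5) = 6
Product: 1 × 6 = 6 ≡ 6 (mod 7)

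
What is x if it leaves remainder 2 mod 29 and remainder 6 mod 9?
60

Using Chinese Remainder Theorem:
M = 29 × 9 = 261
M1 = 9, M2 = 29
y1 = 9^(-1) mod 29 = 13
y2 = 29^(-1) mod 9 = 5
x = (2×9×13 + 6×29×5) mod 261 = 60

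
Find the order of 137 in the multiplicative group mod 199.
22

199 is prime, so ord(137) divides φ(199) = 198.
Divisors of 198: 1, 2, 3, 6, 9, 11, 18, 22, 33, 66, 99, 198.
Repeated squaring: 137^1 ≡ 137, 137^2 ≡ 63, 137^4 ≡ 188, 137^8 ≡ 121, 137^16 ≡ 114, 137^32 ≡ 61, 137^64 ≡ 139, 137^128 ≡ 18 (mod 199).
Test 137^d mod 199 for each divisor d in increasing order:
137^1 ≡ 137
137^2 ≡ 63
137^3 = 137^2·137^1 ≡ 74
137^6 = 137^4·137^2 ≡ 103
137^9 = 137^8·137^1 ≡ 60
137^11 = 137^8·137^2·137^1 ≡ 198
137^18 = 137^16·137^2 ≡ 18
137^22 = 137^16·137^4·137^2 ≡ 1  ← first divisor giving 1
The order is 22.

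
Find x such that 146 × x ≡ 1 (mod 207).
95

gcd(146, 207) = 1, so the inverse exists.
Extended Euclidean algorithm on (207, 146):
207 = 1 × 146 + 61  ⟹  61 = (1)·207 + (-1)·146
146 = 2 × 61 + 24  ⟹  24 = (-2)·207 + (3)·146
61 = 2 × 24 + 13  ⟹  13 = (5)·207 + (-7)·146
24 = 1 × 13 + 11  ⟹  11 = (-7)·207 + (10)·146
13 = 1 × 11 + 2  ⟹  2 = (12)·207 + (-17)·146
11 = 5 × 2 + 1  ⟹  1 = (-67)·207 + (95)·146
So (95)·146 ≡ 1 (mod 207), i.e. 146^(-1) ≡ 95 (mod 207).
Check: 146 × 95 = 13870 ≡ 1 (mod 207)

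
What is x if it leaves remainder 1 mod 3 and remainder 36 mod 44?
124

Using Chinese Remainder Theorem:
M = 3 × 44 = 132
M1 = 44, M2 = 3
y1 = 44^(-1) mod 3 = 2
y2 = 3^(-1) mod 44 = 15
x = (1×44×2 + 36×3×15) mod 132 = 124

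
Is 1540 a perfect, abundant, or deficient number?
abundant

Proper divisors of 1540: sum = 1 + 2 + 4 + 5 + 7 + 10 + 11 + 14 + ... + 220 + 308 + 385 + 770 (23 divisors) = 2492
Since 2492 > 1540, 1540 is abundant.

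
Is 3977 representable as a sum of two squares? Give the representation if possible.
16² + 61² (a=16, b=61)

Factorization: 3977 = 41 × 97
By Fermat: n is sum of two squares iff every prime p ≡ 3 (mod 4) appears to even power.
All primes ≡ 3 (mod 4) appear to even power.
Search a = 0, 1, 2, … for 3977 - a² a perfect square: first hit at a = 16: 3977 - 256 = 3721 = 61².
3977 = 16² + 61² = 256 + 3721 ✓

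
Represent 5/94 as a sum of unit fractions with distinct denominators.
1/19 + 1/1786

Greedy algorithm:
5/94: ceiling(94/5) = 19, use 1/19
1/1786: ceiling(1786/1) = 1786, use 1/1786
Result: 5/94 = 1/19 + 1/1786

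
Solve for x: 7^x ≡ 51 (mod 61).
17

Baby-step giant-step with step n = ⌈√61⌉ = 8.
Baby steps 7^j mod 61 (j:value) for j=0..7: 0:1, 1:7, 2:49, 3:38, 4:22, 5:32, 6:41, 7:43.
Giant-step multiplier: 7^(-8) ≡ 7^(60-8) = 7^52 ≡ 15 (mod 61).
Giant steps γ_i = 51·15^i mod 61: γ_0=51, γ_1=33, γ_2=7 (in table at j=1).
x = i·n + j = 2·8 + 1 = 17.
Check: 7^17 ≡ 51 (mod 61).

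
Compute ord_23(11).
22

23 is prime, so ord(11) divides φ(23) = 22.
Divisors of 22: 1, 2, 11, 22.
Repeated squaring: 11^1 ≡ 11, 11^2 ≡ 6, 11^4 ≡ 13, 11^8 ≡ 8, 11^16 ≡ 18 (mod 23).
Test 11^d mod 23 for each divisor d in increasing order:
11^1 ≡ 11
11^2 ≡ 6
11^11 = 11^8·11^2·11^1 ≡ 22
11^22 = 11^16·11^4·11^2 ≡ 1  ← first divisor giving 1
The order is 22.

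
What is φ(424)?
208

424 = 2^3 × 53
φ(n) = n × ∏(1 - 1/p) for each prime p dividing n
φ(424) = 424 × (1 - 1/2) × (1 - 1/53) = 208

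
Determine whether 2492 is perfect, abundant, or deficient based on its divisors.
abundant

Proper divisors of 2492: sum = 1 + 2 + 4 + 7 + 14 + 28 + 89 + 178 + 356 + 623 + 1246 = 2548
Since 2548 > 2492, 2492 is abundant.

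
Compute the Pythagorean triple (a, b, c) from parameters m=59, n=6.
(3445, 708, 3517)

Euclid's formula: a = m² - n², b = 2mn, c = m² + n²
m = 59, n = 6
a = 59² - 6² = 3481 - 36 = 3445
b = 2 × 59 × 6 = 708
c = 59² + 6² = 3481 + 36 = 3517
Verification: 3445² + 708² = 11868025 + 501264 = 12369289 = 3517² ✓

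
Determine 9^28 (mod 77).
58

Repeated squaring. Binary of 28 = 11100.
9^1 ≡ 9 (mod 77); 9^2 ≡ 4 (mod 77); 9^4 ≡ 16 (mod 77); 9^8 ≡ 25 (mod 77); 9^16 ≡ 9 (mod 77)
9^28 = 9^4 × 9^8 × 9^16 ≡ 58 (mod 77)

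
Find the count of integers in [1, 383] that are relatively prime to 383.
382

383 = 383
φ(n) = n × ∏(1 - 1/p) for each prime p dividing n
φ(383) = 383 × (1 - 1/383) = 382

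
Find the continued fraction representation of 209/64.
[3; 3, 1, 3, 4]

Euclidean algorithm steps:
209 = 3 × 64 + 17
64 = 3 × 17 + 13
17 = 1 × 13 + 4
13 = 3 × 4 + 1
4 = 4 × 1 + 0
Continued fraction: [3; 3, 1, 3, 4]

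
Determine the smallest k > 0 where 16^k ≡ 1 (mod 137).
17

137 is prime, so ord(16) divides φ(137) = 136.
Divisors of 136: 1, 2, 4, 8, 17, 34, 68, 136.
Repeated squaring: 16^1 ≡ 16, 16^2 ≡ 119, 16^4 ≡ 50, 16^8 ≡ 34, 16^16 ≡ 60, 16^32 ≡ 38, 16^64 ≡ 74, 16^128 ≡ 133 (mod 137).
Test 16^d mod 137 for each divisor d in increasing order:
16^1 ≡ 16
16^2 ≡ 119
16^4 ≡ 50
16^8 ≡ 34
16^17 = 16^16·16^1 ≡ 1  ← first divisor giving 1
The order is 17.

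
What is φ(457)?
456

457 = 457
φ(n) = n × ∏(1 - 1/p) for each prime p dividing n
φ(457) = 457 × (1 - 1/457) = 456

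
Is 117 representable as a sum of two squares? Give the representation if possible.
6² + 9² (a=6, b=9)

Factorization: 117 = 3^2 × 13
By Fermat: n is sum of two squares iff every prime p ≡ 3 (mod 4) appears to even power.
All primes ≡ 3 (mod 4) appear to even power.
Search a = 0, 1, 2, … for 117 - a² a perfect square: first hit at a = 6: 117 - 36 = 81 = 9².
117 = 6² + 9² = 36 + 81 ✓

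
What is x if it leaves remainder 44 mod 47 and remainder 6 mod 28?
1266

Using Chinese Remainder Theorem:
M = 47 × 28 = 1316
M1 = 28, M2 = 47
y1 = 28^(-1) mod 47 = 42
y2 = 47^(-1) mod 28 = 3
x = (44×28×42 + 6×47×3) mod 1316 = 1266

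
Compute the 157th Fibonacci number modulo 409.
192

Matrix identity: Q^n = [[F_(n+1), F_n], [F_n, F_(n-1)]] with Q = [[1,1],[1,0]].
n = 157 = 10011101₂. Square-and-multiply, entries mod 409:
Q^1 = [[1,1],[1,0]]
Q^2 = (Q^1)² = [[2,1],[1,1]]
Q^4 = (Q^2)² = [[5,3],[3,2]]
Q^9 = (Q^4)²·Q = [[55,34],[34,21]]
Q^19 = (Q^9)²·Q = [[221,91],[91,130]]
Q^39 = (Q^19)²·Q = [[310,271],[271,39]]
Q^78 = (Q^39)² = [[215,100],[100,115]]
Q^157 = (Q^78)²·Q = [[63,192],[192,280]]
F_157 mod 409 = Q^157[0][1] = 192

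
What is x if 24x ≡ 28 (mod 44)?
x ≡ 3 (mod 11)

gcd(24, 44) = 4, which divides 28, so solutions exist.
Divide through by 4: 6x ≡ 7 (mod 11).
Find 6^(-1) mod 11 by the extended Euclidean algorithm:
11 = 1 × 6 + 5  ⟹  5 = (1)·11 + (-1)·6
6 = 1 × 5 + 1  ⟹  1 = (-1)·11 + (2)·6
So (2)·6 ≡ 1 (mod 11), i.e. 6^(-1) ≡ 2 (mod 11).
x ≡ 2 × 7 = 14 ≡ 3 (mod 11).
Check: 24 × 3 = 72 ≡ 28 (mod 44).
x ≡ 3 (mod 11), giving 4 solutions mod 44.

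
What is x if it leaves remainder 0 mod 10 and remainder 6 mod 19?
120

Using Chinese Remainder Theorem:
M = 10 × 19 = 190
M1 = 19, M2 = 10
y1 = 19^(-1) mod 10 = 9
y2 = 10^(-1) mod 19 = 2
x = (0×19×9 + 6×10×2) mod 190 = 120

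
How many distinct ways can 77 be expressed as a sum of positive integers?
10619863

p(n) counts ways to write n as a sum of positive integers (order ignored).
Euler's pentagonal recurrence: p(k) = p(k-1) + p(k-2) - p(k-5) - p(k-7) + p(k-12) + p(k-15) - ... (offsets j(3j∓1)/2, signs ++--, p(0)=1, p(<0)=0).
DP table for k = 0..76: p(0)=1, p(1)=1, p(2)=2, p(3)=3, p(4)=5, p(5)=7, p(6)=11, p(7)=15, p(8)=22, p(9)=30, p(10)=42, p(11)=56, p(12)=77, p(13)=101, p(14)=135, p(15)=176, p(16)=231, p(17)=297, p(18)=385, p(19)=490, p(20)=627, p(21)=792, p(22)=1002, p(23)=1255, p(24)=1575, p(25)=1958, p(26)=2436, p(27)=3010, p(28)=3718, p(29)=4565, p(30)=5604, p(31)=6842, p(32)=8349, p(33)=10143, p(34)=12310, p(35)=14883, p(36)=17977, p(37)=21637, p(38)=26015, p(39)=31185, p(40)=37338, p(41)=44583, p(42)=53174, p(43)=63261, p(44)=75175, p(45)=89134, p(46)=105558, p(47)=124754, p(48)=147273, p(49)=173525, p(50)=204226, p(51)=239943, p(52)=281589, p(53)=329931, p(54)=386155, p(55)=451276, p(56)=526823, p(57)=614154, p(58)=715220, p(59)=831820, p(60)=966467, p(61)=1121505, p(62)=1300156, p(63)=1505499, p(64)=1741630, p(65)=2012558, p(66)=2323520, p(67)=2679689, p(68)=3087735, p(69)=3554345, p(70)=4087968, p(71)=4697205, p(72)=5392783, p(73)=6185689, p(74)=7089500, p(75)=8118264, p(76)=9289091.
Final step: p(77) = p(76) + p(75) - p(72) - p(70) + p(65) + p(62) - p(55) - p(51) + p(42) + p(37) - p(26) - p(20) + p(7) + p(0)
= 9289091 + 8118264 - 5392783 - 4087968 + 2012558 + 1300156 - 451276 - 239943 + 53174 + 21637 - 2436 - 627 + 15 + 1
= 10619863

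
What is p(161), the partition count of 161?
118159068427

p(n) counts ways to write n as a sum of positive integers (order ignored).
Euler's pentagonal recurrence: p(k) = p(k-1) + p(k-2) - p(k-5) - p(k-7) + p(k-12) + p(k-15) - ... (offsets j(3j∓1)/2, signs ++--, p(0)=1, p(<0)=0).
DP table for k = 0..160: p(0)=1, p(1)=1, p(2)=2, p(3)=3, p(4)=5, p(5)=7, p(6)=11, p(7)=15, p(8)=22, p(9)=30, p(10)=42, p(11)=56, p(12)=77, p(13)=101, p(14)=135, p(15)=176, p(16)=231, p(17)=297, p(18)=385, p(19)=490, p(20)=627, p(21)=792, p(22)=1002, p(23)=1255, p(24)=1575, p(25)=1958, p(26)=2436, p(27)=3010, p(28)=3718, p(29)=4565, p(30)=5604, p(31)=6842, p(32)=8349, p(33)=10143, p(34)=12310, p(35)=14883, p(36)=17977, p(37)=21637, p(38)=26015, p(39)=31185, p(40)=37338, p(41)=44583, p(42)=53174, p(43)=63261, p(44)=75175, p(45)=89134, p(46)=105558, p(47)=124754, p(48)=147273, p(49)=173525, p(50)=204226, p(51)=239943, p(52)=281589, p(53)=329931, p(54)=386155, p(55)=451276, p(56)=526823, p(57)=614154, p(58)=715220, p(59)=831820, p(60)=966467, p(61)=1121505, p(62)=1300156, p(63)=1505499, p(64)=1741630, p(65)=2012558, p(66)=2323520, p(67)=2679689, p(68)=3087735, p(69)=3554345, p(70)=4087968, p(71)=4697205, p(72)=5392783, p(73)=6185689, p(74)=7089500, p(75)=8118264, p(76)=9289091, p(77)=10619863, p(78)=12132164, p(79)=13848650, p(80)=15796476, p(81)=18004327, p(82)=20506255, p(83)=23338469, p(84)=26543660, p(85)=30167357, p(86)=34262962, p(87)=38887673, p(88)=44108109, p(89)=49995925, p(90)=56634173, p(91)=64112359, p(92)=72533807, p(93)=82010177, p(94)=92669720, p(95)=104651419, p(96)=118114304, p(97)=133230930, p(98)=150198136, p(99)=169229875, p(100)=190569292, p(101)=214481126, p(102)=241265379, p(103)=271248950, p(104)=304801365, p(105)=342325709, p(106)=384276336, p(107)=431149389, p(108)=483502844, p(109)=541946240, p(110)=607163746, p(111)=679903203, p(112)=761002156, p(113)=851376628, p(114)=952050665, p(115)=1064144451, p(116)=1188908248, p(117)=1327710076, p(118)=1482074143, p(119)=1653668665, p(120)=1844349560, p(121)=2056148051, p(122)=2291320912, p(123)=2552338241, p(124)=2841940500, p(125)=3163127352, p(126)=3519222692, p(127)=3913864295, p(128)=4351078600, p(129)=4835271870, p(130)=5371315400, p(131)=5964539504, p(132)=6620830889, p(133)=7346629512, p(134)=8149040695, p(135)=9035836076, p(136)=10015581680, p(137)=11097645016, p(138)=12292341831, p(139)=13610949895, p(140)=15065878135, p(141)=16670689208, p(142)=18440293320, p(143)=20390982757, p(144)=22540654445, p(145)=24908858009, p(146)=27517052599, p(147)=30388671978, p(148)=33549419497, p(149)=37027355200, p(150)=40853235313, p(151)=45060624582, p(152)=49686288421, p(153)=54770336324, p(154)=60356673280, p(155)=66493182097, p(156)=73232243759, p(157)=80630964769, p(158)=88751778802, p(159)=97662728555, p(160)=107438159466.
Final step: p(161) = p(160) + p(159) - p(156) - p(154) + p(149) + p(146) - p(139) - p(135) + p(126) + p(121) - p(110) - p(104) + p(91) + p(84) - p(69) - p(61) + p(44) + p(35) - p(16) - p(6)
= 107438159466 + 97662728555 - 73232243759 - 60356673280 + 37027355200 + 27517052599 - 13610949895 - 9035836076 + 3519222692 + 2056148051 - 607163746 - 304801365 + 64112359 + 26543660 - 3554345 - 1121505 + 75175 + 14883 - 231 - 11
= 118159068427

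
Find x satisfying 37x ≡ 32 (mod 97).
x ≡ 90 (mod 97)

gcd(37, 97) = 1, which divides 32, so solutions exist.
Find 37^(-1) mod 97 by the extended Euclidean algorithm:
97 = 2 × 37 + 23  ⟹  23 = (1)·97 + (-2)·37
37 = 1 × 23 + 14  ⟹  14 = (-1)·97 + (3)·37
23 = 1 × 14 + 9  ⟹  9 = (2)·97 + (-5)·37
14 = 1 × 9 + 5  ⟹  5 = (-3)·97 + (8)·37
9 = 1 × 5 + 4  ⟹  4 = (5)·97 + (-13)·37
5 = 1 × 4 + 1  ⟹  1 = (-8)·97 + (21)·37
So (21)·37 ≡ 1 (mod 97), i.e. 37^(-1) ≡ 21 (mod 97).
x ≡ 21 × 32 = 672 ≡ 90 (mod 97).
Check: 37 × 90 = 3330 ≡ 32 (mod 97).
Unique solution: x ≡ 90 (mod 97)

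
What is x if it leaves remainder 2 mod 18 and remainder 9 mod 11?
20

Using Chinese Remainder Theorem:
M = 18 × 11 = 198
M1 = 11, M2 = 18
y1 = 11^(-1) mod 18 = 5
y2 = 18^(-1) mod 11 = 8
x = (2×11×5 + 9×18×8) mod 198 = 20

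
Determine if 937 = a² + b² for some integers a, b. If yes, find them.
19² + 24² (a=19, b=24)

Factorization: 937 = 937
By Fermat: n is sum of two squares iff every prime p ≡ 3 (mod 4) appears to even power.
All primes ≡ 3 (mod 4) appear to even power.
Search a = 0, 1, 2, … for 937 - a² a perfect square: first hit at a = 19: 937 - 361 = 576 = 24².
937 = 19² + 24² = 361 + 576 ✓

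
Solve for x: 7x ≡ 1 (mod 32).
23

gcd(7, 32) = 1, so the inverse exists.
Extended Euclidean algorithm on (32, 7):
32 = 4 × 7 + 4  ⟹  4 = (1)·32 + (-4)·7
7 = 1 × 4 + 3  ⟹  3 = (-1)·32 + (5)·7
4 = 1 × 3 + 1  ⟹  1 = (2)·32 + (-9)·7
So (-9)·7 ≡ 1 (mod 32), i.e. 7^(-1) ≡ -9 ≡ 23 (mod 32).
Check: 7 × 23 = 161 ≡ 1 (mod 32)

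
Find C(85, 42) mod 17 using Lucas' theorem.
0

Using Lucas' theorem:
Write n=85 and k=42 in base 17:
n in base 17: [5, 0]
k in base 17: [2, 8]
C(85,42) mod 17 = ∏ C(n_i, k_i) mod 17
Digit binomials (mod 17): C(5,2) = 10; C(0,8) = 0 (k_i > n_i)
Product: 10 × 0 = 0 ≡ 0 (mod 17)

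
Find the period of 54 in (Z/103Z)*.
102

103 is prime, so ord(54) divides φ(103) = 102.
Divisors of 102: 1, 2, 3, 6, 17, 34, 51, 102.
Repeated squaring: 54^1 ≡ 54, 54^2 ≡ 32, 54^4 ≡ 97, 54^8 ≡ 36, 54^16 ≡ 60, 54^32 ≡ 98, 54^64 ≡ 25 (mod 103).
Test 54^d mod 103 for each divisor d in increasing order:
54^1 ≡ 54
54^2 ≡ 32
54^3 = 54^2·54^1 ≡ 80
54^6 = 54^4·54^2 ≡ 14
54^17 = 54^16·54^1 ≡ 47
54^34 = 54^32·54^2 ≡ 46
54^51 = 54^32·54^16·54^2·54^1 ≡ 102
54^102 = 54^64·54^32·54^4·54^2 ≡ 1  ← first divisor giving 1
The order is 102.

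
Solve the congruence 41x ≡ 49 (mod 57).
x ≡ 29 (mod 57)

gcd(41, 57) = 1, which divides 49, so solutions exist.
Find 41^(-1) mod 57 by the extended Euclidean algorithm:
57 = 1 × 41 + 16  ⟹  16 = (1)·57 + (-1)·41
41 = 2 × 16 + 9  ⟹  9 = (-2)·57 + (3)·41
16 = 1 × 9 + 7  ⟹  7 = (3)·57 + (-4)·41
9 = 1 × 7 + 2  ⟹  2 = (-5)·57 + (7)·41
7 = 3 × 2 + 1  ⟹  1 = (18)·57 + (-25)·41
So (-25)·41 ≡ 1 (mod 57), i.e. 41^(-1) ≡ -25 ≡ 32 (mod 57).
x ≡ 32 × 49 = 1568 ≡ 29 (mod 57).
Check: 41 × 29 = 1189 ≡ 49 (mod 57).
Unique solution: x ≡ 29 (mod 57)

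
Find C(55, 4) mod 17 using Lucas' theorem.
1

Using Lucas' theorem:
Write n=55 and k=4 in base 17:
n in base 17: [3, 4]
k in base 17: [0, 4]
C(55,4) mod 17 = ∏ C(n_i, k_i) mod 17
Digit binomials (mod 17): C(3,0) = 1; C(4,4) = 1
Product: 1 × 1 = 1 ≡ 1 (mod 17)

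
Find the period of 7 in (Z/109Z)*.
27

109 is prime, so ord(7) divides φ(109) = 108.
Divisors of 108: 1, 2, 3, 4, 6, 9, 12, 18, 27, 36, 54, 108.
Repeated squaring: 7^1 ≡ 7, 7^2 ≡ 49, 7^4 ≡ 3, 7^8 ≡ 9, 7^16 ≡ 81, 7^32 ≡ 21, 7^64 ≡ 5 (mod 109).
Test 7^d mod 109 for each divisor d in increasing order:
7^1 ≡ 7
7^2 ≡ 49
7^3 = 7^2·7^1 ≡ 16
7^4 ≡ 3
7^6 = 7^4·7^2 ≡ 38
7^9 = 7^8·7^1 ≡ 63
7^12 = 7^8·7^4 ≡ 27
7^18 = 7^16·7^2 ≡ 45
7^27 = 7^16·7^8·7^2·7^1 ≡ 1  ← first divisor giving 1
The order is 27.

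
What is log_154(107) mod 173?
111

Baby-step giant-step with step n = ⌈√173⌉ = 14.
Baby steps 154^j mod 173 (j:value) for j=0..13: 0:1, 1:154, 2:15, 3:61, 4:52, 5:50, 6:88, 7:58, 8:109, 9:5, 10:78, 11:75, 12:132, 13:87.
Giant-step multiplier: 154^(-14) ≡ 154^(172-14) = 154^158 ≡ 9 (mod 173).
Giant steps γ_i = 107·9^i mod 173: γ_0=107, γ_1=98, γ_2=17, γ_3=153, γ_4=166, γ_5=110, γ_6=125, γ_7=87 (in table at j=13).
x = i·n + j = 7·14 + 13 = 111.
Check: 154^111 ≡ 107 (mod 173).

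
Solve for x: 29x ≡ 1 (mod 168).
29

gcd(29, 168) = 1, so the inverse exists.
Extended Euclidean algorithm on (168, 29):
168 = 5 × 29 + 23  ⟹  23 = (1)·168 + (-5)·29
29 = 1 × 23 + 6  ⟹  6 = (-1)·168 + (6)·29
23 = 3 × 6 + 5  ⟹  5 = (4)·168 + (-23)·29
6 = 1 × 5 + 1  ⟹  1 = (-5)·168 + (29)·29
So (29)·29 ≡ 1 (mod 168), i.e. 29^(-1) ≡ 29 (mod 168).
Check: 29 × 29 = 841 ≡ 1 (mod 168)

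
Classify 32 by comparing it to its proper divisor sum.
deficient

Proper divisors of 32: sum = 1 + 2 + 4 + 8 + 16 = 31
Since 31 < 32, 32 is deficient.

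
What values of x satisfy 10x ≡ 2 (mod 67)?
x ≡ 27 (mod 67)

gcd(10, 67) = 1, which divides 2, so solutions exist.
Find 10^(-1) mod 67 by the extended Euclidean algorithm:
67 = 6 × 10 + 7  ⟹  7 = (1)·67 + (-6)·10
10 = 1 × 7 + 3  ⟹  3 = (-1)·67 + (7)·10
7 = 2 × 3 + 1  ⟹  1 = (3)·67 + (-20)·10
So (-20)·10 ≡ 1 (mod 67), i.e. 10^(-1) ≡ -20 ≡ 47 (mod 67).
x ≡ 47 × 2 = 94 ≡ 27 (mod 67).
Check: 10 × 27 = 270 ≡ 2 (mod 67).
Unique solution: x ≡ 27 (mod 67)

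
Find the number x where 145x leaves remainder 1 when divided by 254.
247

gcd(145, 254) = 1, so the inverse exists.
Extended Euclidean algorithm on (254, 145):
254 = 1 × 145 + 109  ⟹  109 = (1)·254 + (-1)·145
145 = 1 × 109 + 36  ⟹  36 = (-1)·254 + (2)·145
109 = 3 × 36 + 1  ⟹  1 = (4)·254 + (-7)·145
So (-7)·145 ≡ 1 (mod 254), i.e. 145^(-1) ≡ -7 ≡ 247 (mod 254).
Check: 145 × 247 = 35815 ≡ 1 (mod 254)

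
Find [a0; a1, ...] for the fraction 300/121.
[2; 2, 11, 1, 1, 2]

Euclidean algorithm steps:
300 = 2 × 121 + 58
121 = 2 × 58 + 5
58 = 11 × 5 + 3
5 = 1 × 3 + 2
3 = 1 × 2 + 1
2 = 2 × 1 + 0
Continued fraction: [2; 2, 11, 1, 1, 2]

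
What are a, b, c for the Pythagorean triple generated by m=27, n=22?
(245, 1188, 1213)

Euclid's formula: a = m² - n², b = 2mn, c = m² + n²
m = 27, n = 22
a = 27² - 22² = 729 - 484 = 245
b = 2 × 27 × 22 = 1188
c = 27² + 22² = 729 + 484 = 1213
Verification: 245² + 1188² = 60025 + 1411344 = 1471369 = 1213² ✓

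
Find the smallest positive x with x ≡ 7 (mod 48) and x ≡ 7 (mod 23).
7

Using Chinese Remainder Theorem:
M = 48 × 23 = 1104
M1 = 23, M2 = 48
y1 = 23^(-1) mod 48 = 23
y2 = 48^(-1) mod 23 = 12
x = (7×23×23 + 7×48×12) mod 1104 = 7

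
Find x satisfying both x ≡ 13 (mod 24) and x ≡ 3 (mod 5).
13

Using Chinese Remainder Theorem:
M = 24 × 5 = 120
M1 = 5, M2 = 24
y1 = 5^(-1) mod 24 = 5
y2 = 24^(-1) mod 5 = 4
x = (13×5×5 + 3×24×4) mod 120 = 13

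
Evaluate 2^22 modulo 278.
118

Repeated squaring. Binary of 22 = 10110.
2^1 ≡ 2 (mod 278); 2^2 ≡ 4 (mod 278); 2^4 ≡ 16 (mod 278); 2^8 ≡ 256 (mod 278); 2^16 ≡ 206 (mod 278)
2^22 = 2^2 × 2^4 × 2^16 ≡ 118 (mod 278)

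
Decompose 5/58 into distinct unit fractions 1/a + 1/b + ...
1/12 + 1/348

Greedy algorithm:
5/58: ceiling(58/5) = 12, use 1/12
1/348: ceiling(348/1) = 348, use 1/348
Result: 5/58 = 1/12 + 1/348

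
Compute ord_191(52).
19

191 is prime, so ord(52) divides φ(191) = 190.
Divisors of 190: 1, 2, 5, 10, 19, 38, 95, 190.
Repeated squaring: 52^1 ≡ 52, 52^2 ≡ 30, 52^4 ≡ 136, 52^8 ≡ 160, 52^16 ≡ 6, 52^32 ≡ 36, 52^64 ≡ 150, 52^128 ≡ 153 (mod 191).
Test 52^d mod 191 for each divisor d in increasing order:
52^1 ≡ 52
52^2 ≡ 30
52^5 = 52^4·52^1 ≡ 5
52^10 = 52^8·52^2 ≡ 25
52^19 = 52^16·52^2·52^1 ≡ 1  ← first divisor giving 1
The order is 19.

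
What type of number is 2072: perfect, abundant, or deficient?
abundant

Proper divisors of 2072: sum = 1 + 2 + 4 + 7 + 8 + 14 + 28 + 37 + 56 + 74 + 148 + 259 + 296 + 518 + 1036 = 2488
Since 2488 > 2072, 2072 is abundant.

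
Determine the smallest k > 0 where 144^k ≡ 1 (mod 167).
83

167 is prime, so ord(144) divides φ(167) = 166.
Divisors of 166: 1, 2, 83, 166.
Repeated squaring: 144^1 ≡ 144, 144^2 ≡ 28, 144^4 ≡ 116, 144^8 ≡ 96, 144^16 ≡ 31, 144^32 ≡ 126, 144^64 ≡ 11, 144^128 ≡ 121 (mod 167).
Test 144^d mod 167 for each divisor d in increasing order:
144^1 ≡ 144
144^2 ≡ 28
144^83 = 144^64·144^16·144^2·144^1 ≡ 1  ← first divisor giving 1
The order is 83.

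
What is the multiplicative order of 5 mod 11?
5

11 is prime, so ord(5) divides φ(11) = 10.
Divisors of 10: 1, 2, 5, 10.
Repeated squaring: 5^1 ≡ 5, 5^2 ≡ 3, 5^4 ≡ 9, 5^8 ≡ 4 (mod 11).
Test 5^d mod 11 for each divisor d in increasing order:
5^1 ≡ 5
5^2 ≡ 3
5^5 = 5^4·5^1 ≡ 1  ← first divisor giving 1
The order is 5.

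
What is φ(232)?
112

232 = 2^3 × 29
φ(n) = n × ∏(1 - 1/p) for each prime p dividing n
φ(232) = 232 × (1 - 1/2) × (1 - 1/29) = 112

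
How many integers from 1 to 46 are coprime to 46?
22

46 = 2 × 23
φ(n) = n × ∏(1 - 1/p) for each prime p dividing n
φ(46) = 46 × (1 - 1/2) × (1 - 1/23) = 22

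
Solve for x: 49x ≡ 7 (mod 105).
x ≡ 13 (mod 15)

gcd(49, 105) = 7, which divides 7, so solutions exist.
Divide through by 7: 7x ≡ 1 (mod 15).
Find 7^(-1) mod 15 by the extended Euclidean algorithm:
15 = 2 × 7 + 1  ⟹  1 = (1)·15 + (-2)·7
So (-2)·7 ≡ 1 (mod 15), i.e. 7^(-1) ≡ -2 ≡ 13 (mod 15).
x ≡ 13 × 1 = 13 ≡ 13 (mod 15).
Check: 49 × 13 = 637 ≡ 7 (mod 105).
x ≡ 13 (mod 15), giving 7 solutions mod 105.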